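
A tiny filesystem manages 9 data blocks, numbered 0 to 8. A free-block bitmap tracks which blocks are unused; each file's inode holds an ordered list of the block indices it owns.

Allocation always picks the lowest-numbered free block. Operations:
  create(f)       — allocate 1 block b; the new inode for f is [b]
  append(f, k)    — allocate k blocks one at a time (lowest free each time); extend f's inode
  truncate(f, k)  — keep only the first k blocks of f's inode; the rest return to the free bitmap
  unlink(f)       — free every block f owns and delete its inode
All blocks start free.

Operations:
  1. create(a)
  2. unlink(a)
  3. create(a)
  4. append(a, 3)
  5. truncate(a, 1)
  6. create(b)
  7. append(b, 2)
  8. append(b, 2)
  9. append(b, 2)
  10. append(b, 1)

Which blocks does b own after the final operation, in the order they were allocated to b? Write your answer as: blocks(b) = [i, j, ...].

blocks(b) = [1, 2, 3, 4, 5, 6, 7, 8]

[1] create(a) — a=0 (map F........)
[2] unlink(a) —  (map .........)
[3] create(a) — a=0 (map F........)
[4] append(a, 3) — a=0,1,2,3 (map FFFF.....)
[5] truncate(a, 1) — a=0 (map F........)
[6] create(b) — a=0 b=1 (map FF.......)
[7] append(b, 2) — a=0 b=1,2,3 (map FFFF.....)
[8] append(b, 2) — a=0 b=1,2,3,4,5 (map FFFFFF...)
[9] append(b, 2) — a=0 b=1,2,3,4,5,6,7 (map FFFFFFFF.)
[10] append(b, 1) — a=0 b=1,2,3,4,5,6,7,8 (map FFFFFFFFF)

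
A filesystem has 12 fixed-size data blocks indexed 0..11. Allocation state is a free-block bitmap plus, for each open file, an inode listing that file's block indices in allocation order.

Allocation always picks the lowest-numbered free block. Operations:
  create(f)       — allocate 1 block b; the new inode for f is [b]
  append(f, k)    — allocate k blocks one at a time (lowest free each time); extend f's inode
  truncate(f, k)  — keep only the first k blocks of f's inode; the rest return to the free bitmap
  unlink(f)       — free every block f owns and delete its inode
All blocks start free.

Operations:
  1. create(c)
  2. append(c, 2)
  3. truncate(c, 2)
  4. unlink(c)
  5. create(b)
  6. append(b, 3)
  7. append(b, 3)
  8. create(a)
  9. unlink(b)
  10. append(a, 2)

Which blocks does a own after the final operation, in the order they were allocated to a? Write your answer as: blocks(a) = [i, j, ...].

create(c): bitmap=F........... | c=[0]
append(c, 2): bitmap=FFF......... | c=[0, 1, 2]
truncate(c, 2): bitmap=FF.......... | c=[0, 1]
unlink(c): bitmap=............ | 
create(b): bitmap=F........... | b=[0]
append(b, 3): bitmap=FFFF........ | b=[0, 1, 2, 3]
append(b, 3): bitmap=FFFFFFF..... | b=[0, 1, 2, 3, 4, 5, 6]
create(a): bitmap=FFFFFFFF.... | a=[7] b=[0, 1, 2, 3, 4, 5, 6]
unlink(b): bitmap=.......F.... | a=[7]
append(a, 2): bitmap=FF.....F.... | a=[7, 0, 1]

blocks(a) = [7, 0, 1]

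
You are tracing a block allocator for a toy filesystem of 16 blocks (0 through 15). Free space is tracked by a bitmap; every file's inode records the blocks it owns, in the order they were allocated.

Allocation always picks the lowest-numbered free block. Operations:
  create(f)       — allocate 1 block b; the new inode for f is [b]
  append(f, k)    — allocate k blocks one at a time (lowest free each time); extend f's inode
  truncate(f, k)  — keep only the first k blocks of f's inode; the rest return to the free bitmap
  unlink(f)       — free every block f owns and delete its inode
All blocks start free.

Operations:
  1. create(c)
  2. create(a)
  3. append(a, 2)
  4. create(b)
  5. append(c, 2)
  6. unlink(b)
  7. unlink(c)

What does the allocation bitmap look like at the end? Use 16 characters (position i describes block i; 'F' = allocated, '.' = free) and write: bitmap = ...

after create(c) → c:[0]  free=[F...............]
after create(a) → a:[1], c:[0]  free=[FF..............]
after append(a, 2) → a:[1, 2, 3], c:[0]  free=[FFFF............]
after create(b) → a:[1, 2, 3], b:[4], c:[0]  free=[FFFFF...........]
after append(c, 2) → a:[1, 2, 3], b:[4], c:[0, 5, 6]  free=[FFFFFFF.........]
after unlink(b) → a:[1, 2, 3], c:[0, 5, 6]  free=[FFFF.FF.........]
after unlink(c) → a:[1, 2, 3]  free=[.FFF............]

bitmap = .FFF............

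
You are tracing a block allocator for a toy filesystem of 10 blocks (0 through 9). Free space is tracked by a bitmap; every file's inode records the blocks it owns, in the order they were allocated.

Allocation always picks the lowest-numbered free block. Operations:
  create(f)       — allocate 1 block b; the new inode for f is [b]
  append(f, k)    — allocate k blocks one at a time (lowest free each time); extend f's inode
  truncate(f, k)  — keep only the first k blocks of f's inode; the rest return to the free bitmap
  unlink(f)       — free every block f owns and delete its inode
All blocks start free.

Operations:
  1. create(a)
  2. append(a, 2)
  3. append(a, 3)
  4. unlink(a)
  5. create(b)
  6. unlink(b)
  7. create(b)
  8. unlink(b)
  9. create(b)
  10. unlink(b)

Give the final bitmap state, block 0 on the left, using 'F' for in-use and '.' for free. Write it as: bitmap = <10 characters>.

  1. create(a)  ⇒  F.........  {a→[0]}
  2. append(a, 2)  ⇒  FFF.......  {a→[0, 1, 2]}
  3. append(a, 3)  ⇒  FFFFFF....  {a→[0, 1, 2, 3, 4, 5]}
  4. unlink(a)  ⇒  ..........  {}
  5. create(b)  ⇒  F.........  {b→[0]}
  6. unlink(b)  ⇒  ..........  {}
  7. create(b)  ⇒  F.........  {b→[0]}
  8. unlink(b)  ⇒  ..........  {}
  9. create(b)  ⇒  F.........  {b→[0]}
  10. unlink(b)  ⇒  ..........  {}

bitmap = ..........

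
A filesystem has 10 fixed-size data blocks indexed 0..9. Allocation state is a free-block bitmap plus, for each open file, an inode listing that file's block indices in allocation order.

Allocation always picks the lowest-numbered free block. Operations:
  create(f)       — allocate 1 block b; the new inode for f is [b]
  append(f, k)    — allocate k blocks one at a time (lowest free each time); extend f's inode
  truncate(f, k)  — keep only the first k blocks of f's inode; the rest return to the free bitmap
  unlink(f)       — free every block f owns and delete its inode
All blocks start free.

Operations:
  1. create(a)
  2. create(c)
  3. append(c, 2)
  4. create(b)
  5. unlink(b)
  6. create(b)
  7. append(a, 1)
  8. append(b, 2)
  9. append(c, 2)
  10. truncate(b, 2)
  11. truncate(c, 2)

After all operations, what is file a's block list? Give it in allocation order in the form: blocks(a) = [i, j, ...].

create(a): bitmap=F......... | a=[0]
create(c): bitmap=FF........ | a=[0] c=[1]
append(c, 2): bitmap=FFFF...... | a=[0] c=[1, 2, 3]
create(b): bitmap=FFFFF..... | a=[0] b=[4] c=[1, 2, 3]
unlink(b): bitmap=FFFF...... | a=[0] c=[1, 2, 3]
create(b): bitmap=FFFFF..... | a=[0] b=[4] c=[1, 2, 3]
append(a, 1): bitmap=FFFFFF.... | a=[0, 5] b=[4] c=[1, 2, 3]
append(b, 2): bitmap=FFFFFFFF.. | a=[0, 5] b=[4, 6, 7] c=[1, 2, 3]
append(c, 2): bitmap=FFFFFFFFFF | a=[0, 5] b=[4, 6, 7] c=[1, 2, 3, 8, 9]
truncate(b, 2): bitmap=FFFFFFF.FF | a=[0, 5] b=[4, 6] c=[1, 2, 3, 8, 9]
truncate(c, 2): bitmap=FFF.FFF... | a=[0, 5] b=[4, 6] c=[1, 2]

blocks(a) = [0, 5]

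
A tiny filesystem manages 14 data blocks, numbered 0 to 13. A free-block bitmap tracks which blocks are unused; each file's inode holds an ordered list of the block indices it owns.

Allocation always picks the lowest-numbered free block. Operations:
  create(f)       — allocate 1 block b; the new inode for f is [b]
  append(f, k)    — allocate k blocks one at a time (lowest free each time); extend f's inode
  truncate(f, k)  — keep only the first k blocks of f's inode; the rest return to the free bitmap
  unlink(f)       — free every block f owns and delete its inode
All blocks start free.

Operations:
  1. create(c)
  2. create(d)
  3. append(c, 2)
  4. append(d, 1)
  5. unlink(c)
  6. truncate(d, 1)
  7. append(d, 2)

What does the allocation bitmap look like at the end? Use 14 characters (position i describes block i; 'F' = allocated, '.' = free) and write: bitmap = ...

after create(c) → c:[0]  free=[F.............]
after create(d) → c:[0], d:[1]  free=[FF............]
after append(c, 2) → c:[0, 2, 3], d:[1]  free=[FFFF..........]
after append(d, 1) → c:[0, 2, 3], d:[1, 4]  free=[FFFFF.........]
after unlink(c) → d:[1, 4]  free=[.F..F.........]
after truncate(d, 1) → d:[1]  free=[.F............]
after append(d, 2) → d:[1, 0, 2]  free=[FFF...........]

bitmap = FFF...........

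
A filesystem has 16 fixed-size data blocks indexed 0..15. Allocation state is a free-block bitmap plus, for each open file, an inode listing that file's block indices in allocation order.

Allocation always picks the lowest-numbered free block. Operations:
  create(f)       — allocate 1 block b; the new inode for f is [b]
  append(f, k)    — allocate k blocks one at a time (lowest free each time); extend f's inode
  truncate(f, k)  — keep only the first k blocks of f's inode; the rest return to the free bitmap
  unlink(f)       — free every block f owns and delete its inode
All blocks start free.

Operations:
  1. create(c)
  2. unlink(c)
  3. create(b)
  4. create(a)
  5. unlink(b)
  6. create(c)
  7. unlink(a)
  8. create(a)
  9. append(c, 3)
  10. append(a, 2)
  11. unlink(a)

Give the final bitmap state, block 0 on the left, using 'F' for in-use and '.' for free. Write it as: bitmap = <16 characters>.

  1. create(c)  ⇒  F...............  {c→[0]}
  2. unlink(c)  ⇒  ................  {}
  3. create(b)  ⇒  F...............  {b→[0]}
  4. create(a)  ⇒  FF..............  {a→[1]; b→[0]}
  5. unlink(b)  ⇒  .F..............  {a→[1]}
  6. create(c)  ⇒  FF..............  {a→[1]; c→[0]}
  7. unlink(a)  ⇒  F...............  {c→[0]}
  8. create(a)  ⇒  FF..............  {a→[1]; c→[0]}
  9. append(c, 3)  ⇒  FFFFF...........  {a→[1]; c→[0, 2, 3, 4]}
  10. append(a, 2)  ⇒  FFFFFFF.........  {a→[1, 5, 6]; c→[0, 2, 3, 4]}
  11. unlink(a)  ⇒  F.FFF...........  {c→[0, 2, 3, 4]}

bitmap = F.FFF...........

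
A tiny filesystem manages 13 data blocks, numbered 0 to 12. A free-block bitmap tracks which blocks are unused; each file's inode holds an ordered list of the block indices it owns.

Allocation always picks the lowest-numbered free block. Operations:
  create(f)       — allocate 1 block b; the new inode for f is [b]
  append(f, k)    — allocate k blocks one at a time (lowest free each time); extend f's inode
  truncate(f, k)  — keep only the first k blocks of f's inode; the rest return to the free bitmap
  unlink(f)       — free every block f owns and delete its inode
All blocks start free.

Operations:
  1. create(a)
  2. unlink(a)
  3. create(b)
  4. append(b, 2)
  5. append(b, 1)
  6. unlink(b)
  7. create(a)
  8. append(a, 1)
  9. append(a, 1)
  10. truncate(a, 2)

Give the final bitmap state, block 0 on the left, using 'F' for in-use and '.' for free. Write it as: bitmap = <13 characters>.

bitmap = FF...........

create(a): bitmap=F............ | a=[0]
unlink(a): bitmap=............. | 
create(b): bitmap=F............ | b=[0]
append(b, 2): bitmap=FFF.......... | b=[0, 1, 2]
append(b, 1): bitmap=FFFF......... | b=[0, 1, 2, 3]
unlink(b): bitmap=............. | 
create(a): bitmap=F............ | a=[0]
append(a, 1): bitmap=FF........... | a=[0, 1]
append(a, 1): bitmap=FFF.......... | a=[0, 1, 2]
truncate(a, 2): bitmap=FF........... | a=[0, 1]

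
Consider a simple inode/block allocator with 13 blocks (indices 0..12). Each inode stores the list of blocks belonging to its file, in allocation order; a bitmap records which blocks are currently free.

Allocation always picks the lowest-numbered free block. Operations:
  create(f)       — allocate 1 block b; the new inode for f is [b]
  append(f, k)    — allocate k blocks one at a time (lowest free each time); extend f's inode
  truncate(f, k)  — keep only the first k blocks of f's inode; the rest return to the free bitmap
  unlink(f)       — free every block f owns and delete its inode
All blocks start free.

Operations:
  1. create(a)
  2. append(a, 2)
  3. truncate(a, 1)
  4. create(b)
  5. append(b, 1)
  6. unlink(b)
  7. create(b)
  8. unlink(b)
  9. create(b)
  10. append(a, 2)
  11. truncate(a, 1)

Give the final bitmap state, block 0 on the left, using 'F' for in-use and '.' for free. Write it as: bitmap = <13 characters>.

  1. create(a)  ⇒  F............  {a→[0]}
  2. append(a, 2)  ⇒  FFF..........  {a→[0, 1, 2]}
  3. truncate(a, 1)  ⇒  F............  {a→[0]}
  4. create(b)  ⇒  FF...........  {a→[0]; b→[1]}
  5. append(b, 1)  ⇒  FFF..........  {a→[0]; b→[1, 2]}
  6. unlink(b)  ⇒  F............  {a→[0]}
  7. create(b)  ⇒  FF...........  {a→[0]; b→[1]}
  8. unlink(b)  ⇒  F............  {a→[0]}
  9. create(b)  ⇒  FF...........  {a→[0]; b→[1]}
  10. append(a, 2)  ⇒  FFFF.........  {a→[0, 2, 3]; b→[1]}
  11. truncate(a, 1)  ⇒  FF...........  {a→[0]; b→[1]}

bitmap = FF...........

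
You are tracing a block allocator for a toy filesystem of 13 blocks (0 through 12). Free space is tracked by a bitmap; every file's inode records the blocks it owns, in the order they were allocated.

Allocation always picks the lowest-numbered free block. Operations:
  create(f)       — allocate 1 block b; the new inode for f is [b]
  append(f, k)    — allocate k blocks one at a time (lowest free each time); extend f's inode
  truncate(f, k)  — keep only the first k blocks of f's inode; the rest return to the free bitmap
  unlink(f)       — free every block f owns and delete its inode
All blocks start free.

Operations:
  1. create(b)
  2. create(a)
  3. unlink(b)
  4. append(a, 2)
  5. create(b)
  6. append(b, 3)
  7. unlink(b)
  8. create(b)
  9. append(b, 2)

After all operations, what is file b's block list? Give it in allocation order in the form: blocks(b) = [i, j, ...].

blocks(b) = [3, 4, 5]

create(b): bitmap=F............ | b=[0]
create(a): bitmap=FF........... | a=[1] b=[0]
unlink(b): bitmap=.F........... | a=[1]
append(a, 2): bitmap=FFF.......... | a=[1, 0, 2]
create(b): bitmap=FFFF......... | a=[1, 0, 2] b=[3]
append(b, 3): bitmap=FFFFFFF...... | a=[1, 0, 2] b=[3, 4, 5, 6]
unlink(b): bitmap=FFF.......... | a=[1, 0, 2]
create(b): bitmap=FFFF......... | a=[1, 0, 2] b=[3]
append(b, 2): bitmap=FFFFFF....... | a=[1, 0, 2] b=[3, 4, 5]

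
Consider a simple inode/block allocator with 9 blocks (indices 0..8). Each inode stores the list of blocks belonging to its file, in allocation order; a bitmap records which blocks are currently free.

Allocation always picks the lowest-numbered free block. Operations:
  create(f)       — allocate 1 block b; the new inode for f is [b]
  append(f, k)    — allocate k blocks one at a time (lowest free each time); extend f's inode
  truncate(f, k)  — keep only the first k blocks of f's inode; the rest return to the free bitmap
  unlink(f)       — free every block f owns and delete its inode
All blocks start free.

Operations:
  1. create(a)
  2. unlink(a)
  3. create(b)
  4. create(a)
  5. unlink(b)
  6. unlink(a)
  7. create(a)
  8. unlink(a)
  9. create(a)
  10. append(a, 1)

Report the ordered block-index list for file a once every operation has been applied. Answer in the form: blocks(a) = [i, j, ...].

  1. create(a)  ⇒  F........  {a→[0]}
  2. unlink(a)  ⇒  .........  {}
  3. create(b)  ⇒  F........  {b→[0]}
  4. create(a)  ⇒  FF.......  {a→[1]; b→[0]}
  5. unlink(b)  ⇒  .F.......  {a→[1]}
  6. unlink(a)  ⇒  .........  {}
  7. create(a)  ⇒  F........  {a→[0]}
  8. unlink(a)  ⇒  .........  {}
  9. create(a)  ⇒  F........  {a→[0]}
  10. append(a, 1)  ⇒  FF.......  {a→[0, 1]}

blocks(a) = [0, 1]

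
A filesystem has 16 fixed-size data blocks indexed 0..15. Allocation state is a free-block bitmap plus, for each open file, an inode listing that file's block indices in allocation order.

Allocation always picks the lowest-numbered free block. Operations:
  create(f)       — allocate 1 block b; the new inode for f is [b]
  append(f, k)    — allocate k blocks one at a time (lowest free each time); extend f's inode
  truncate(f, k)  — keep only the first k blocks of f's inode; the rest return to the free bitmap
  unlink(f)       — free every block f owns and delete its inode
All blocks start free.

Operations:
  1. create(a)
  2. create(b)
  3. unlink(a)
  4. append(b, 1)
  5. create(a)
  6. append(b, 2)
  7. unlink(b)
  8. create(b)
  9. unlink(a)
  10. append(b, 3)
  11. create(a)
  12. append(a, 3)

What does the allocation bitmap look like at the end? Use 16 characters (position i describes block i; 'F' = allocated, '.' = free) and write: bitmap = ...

bitmap = FFFFFFFF........

create(a): bitmap=F............... | a=[0]
create(b): bitmap=FF.............. | a=[0] b=[1]
unlink(a): bitmap=.F.............. | b=[1]
append(b, 1): bitmap=FF.............. | b=[1, 0]
create(a): bitmap=FFF............. | a=[2] b=[1, 0]
append(b, 2): bitmap=FFFFF........... | a=[2] b=[1, 0, 3, 4]
unlink(b): bitmap=..F............. | a=[2]
create(b): bitmap=F.F............. | a=[2] b=[0]
unlink(a): bitmap=F............... | b=[0]
append(b, 3): bitmap=FFFF............ | b=[0, 1, 2, 3]
create(a): bitmap=FFFFF........... | a=[4] b=[0, 1, 2, 3]
append(a, 3): bitmap=FFFFFFFF........ | a=[4, 5, 6, 7] b=[0, 1, 2, 3]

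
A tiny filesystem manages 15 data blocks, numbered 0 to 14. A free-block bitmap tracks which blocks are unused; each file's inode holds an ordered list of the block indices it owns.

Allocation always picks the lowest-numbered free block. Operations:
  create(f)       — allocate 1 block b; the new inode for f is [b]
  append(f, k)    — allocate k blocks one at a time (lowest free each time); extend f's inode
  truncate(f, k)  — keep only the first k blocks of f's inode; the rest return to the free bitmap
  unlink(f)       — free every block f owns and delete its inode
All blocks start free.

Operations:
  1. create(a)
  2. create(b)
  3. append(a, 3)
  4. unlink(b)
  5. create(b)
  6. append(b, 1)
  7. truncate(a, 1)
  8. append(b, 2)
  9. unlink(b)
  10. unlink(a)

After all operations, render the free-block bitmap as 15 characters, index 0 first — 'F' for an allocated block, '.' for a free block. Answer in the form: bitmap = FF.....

bitmap = ...............

  1. create(a)  ⇒  F..............  {a→[0]}
  2. create(b)  ⇒  FF.............  {a→[0]; b→[1]}
  3. append(a, 3)  ⇒  FFFFF..........  {a→[0, 2, 3, 4]; b→[1]}
  4. unlink(b)  ⇒  F.FFF..........  {a→[0, 2, 3, 4]}
  5. create(b)  ⇒  FFFFF..........  {a→[0, 2, 3, 4]; b→[1]}
  6. append(b, 1)  ⇒  FFFFFF.........  {a→[0, 2, 3, 4]; b→[1, 5]}
  7. truncate(a, 1)  ⇒  FF...F.........  {a→[0]; b→[1, 5]}
  8. append(b, 2)  ⇒  FFFF.F.........  {a→[0]; b→[1, 5, 2, 3]}
  9. unlink(b)  ⇒  F..............  {a→[0]}
  10. unlink(a)  ⇒  ...............  {}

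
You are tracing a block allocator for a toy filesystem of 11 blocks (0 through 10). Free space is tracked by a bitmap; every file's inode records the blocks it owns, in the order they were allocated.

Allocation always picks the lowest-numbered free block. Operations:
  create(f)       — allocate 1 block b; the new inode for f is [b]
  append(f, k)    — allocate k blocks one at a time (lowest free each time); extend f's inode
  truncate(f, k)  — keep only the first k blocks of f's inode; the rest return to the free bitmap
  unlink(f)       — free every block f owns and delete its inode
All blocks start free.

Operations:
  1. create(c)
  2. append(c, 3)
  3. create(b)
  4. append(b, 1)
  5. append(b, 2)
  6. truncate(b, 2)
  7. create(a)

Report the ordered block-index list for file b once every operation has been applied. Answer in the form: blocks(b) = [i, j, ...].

blocks(b) = [4, 5]

create(c): bitmap=F.......... | c=[0]
append(c, 3): bitmap=FFFF....... | c=[0, 1, 2, 3]
create(b): bitmap=FFFFF...... | b=[4] c=[0, 1, 2, 3]
append(b, 1): bitmap=FFFFFF..... | b=[4, 5] c=[0, 1, 2, 3]
append(b, 2): bitmap=FFFFFFFF... | b=[4, 5, 6, 7] c=[0, 1, 2, 3]
truncate(b, 2): bitmap=FFFFFF..... | b=[4, 5] c=[0, 1, 2, 3]
create(a): bitmap=FFFFFFF.... | a=[6] b=[4, 5] c=[0, 1, 2, 3]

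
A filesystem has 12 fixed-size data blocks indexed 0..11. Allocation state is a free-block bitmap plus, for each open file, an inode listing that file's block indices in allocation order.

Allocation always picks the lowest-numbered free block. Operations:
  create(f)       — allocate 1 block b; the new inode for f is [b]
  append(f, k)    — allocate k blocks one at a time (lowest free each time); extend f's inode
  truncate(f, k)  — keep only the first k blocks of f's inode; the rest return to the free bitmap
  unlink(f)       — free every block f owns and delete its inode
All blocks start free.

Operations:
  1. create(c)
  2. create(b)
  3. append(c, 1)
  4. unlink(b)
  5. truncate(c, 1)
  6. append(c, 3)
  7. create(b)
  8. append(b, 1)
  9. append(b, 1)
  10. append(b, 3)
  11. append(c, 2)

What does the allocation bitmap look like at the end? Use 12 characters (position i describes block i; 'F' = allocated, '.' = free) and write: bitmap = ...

  1. create(c)  ⇒  F...........  {c→[0]}
  2. create(b)  ⇒  FF..........  {b→[1]; c→[0]}
  3. append(c, 1)  ⇒  FFF.........  {b→[1]; c→[0, 2]}
  4. unlink(b)  ⇒  F.F.........  {c→[0, 2]}
  5. truncate(c, 1)  ⇒  F...........  {c→[0]}
  6. append(c, 3)  ⇒  FFFF........  {c→[0, 1, 2, 3]}
  7. create(b)  ⇒  FFFFF.......  {b→[4]; c→[0, 1, 2, 3]}
  8. append(b, 1)  ⇒  FFFFFF......  {b→[4, 5]; c→[0, 1, 2, 3]}
  9. append(b, 1)  ⇒  FFFFFFF.....  {b→[4, 5, 6]; c→[0, 1, 2, 3]}
  10. append(b, 3)  ⇒  FFFFFFFFFF..  {b→[4, 5, 6, 7, 8, 9]; c→[0, 1, 2, 3]}
  11. append(c, 2)  ⇒  FFFFFFFFFFFF  {b→[4, 5, 6, 7, 8, 9]; c→[0, 1, 2, 3, 10, 11]}

bitmap = FFFFFFFFFFFF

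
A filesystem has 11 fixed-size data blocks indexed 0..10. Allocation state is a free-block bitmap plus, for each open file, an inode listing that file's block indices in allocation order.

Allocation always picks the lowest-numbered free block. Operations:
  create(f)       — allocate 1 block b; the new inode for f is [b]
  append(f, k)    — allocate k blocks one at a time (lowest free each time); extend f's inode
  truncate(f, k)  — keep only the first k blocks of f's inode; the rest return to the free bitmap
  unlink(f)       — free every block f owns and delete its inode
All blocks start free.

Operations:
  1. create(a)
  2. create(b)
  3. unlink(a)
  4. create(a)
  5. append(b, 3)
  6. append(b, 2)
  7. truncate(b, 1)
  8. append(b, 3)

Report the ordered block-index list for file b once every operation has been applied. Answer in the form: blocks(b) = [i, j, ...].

blocks(b) = [1, 2, 3, 4]

create(a): bitmap=F.......... | a=[0]
create(b): bitmap=FF......... | a=[0] b=[1]
unlink(a): bitmap=.F......... | b=[1]
create(a): bitmap=FF......... | a=[0] b=[1]
append(b, 3): bitmap=FFFFF...... | a=[0] b=[1, 2, 3, 4]
append(b, 2): bitmap=FFFFFFF.... | a=[0] b=[1, 2, 3, 4, 5, 6]
truncate(b, 1): bitmap=FF......... | a=[0] b=[1]
append(b, 3): bitmap=FFFFF...... | a=[0] b=[1, 2, 3, 4]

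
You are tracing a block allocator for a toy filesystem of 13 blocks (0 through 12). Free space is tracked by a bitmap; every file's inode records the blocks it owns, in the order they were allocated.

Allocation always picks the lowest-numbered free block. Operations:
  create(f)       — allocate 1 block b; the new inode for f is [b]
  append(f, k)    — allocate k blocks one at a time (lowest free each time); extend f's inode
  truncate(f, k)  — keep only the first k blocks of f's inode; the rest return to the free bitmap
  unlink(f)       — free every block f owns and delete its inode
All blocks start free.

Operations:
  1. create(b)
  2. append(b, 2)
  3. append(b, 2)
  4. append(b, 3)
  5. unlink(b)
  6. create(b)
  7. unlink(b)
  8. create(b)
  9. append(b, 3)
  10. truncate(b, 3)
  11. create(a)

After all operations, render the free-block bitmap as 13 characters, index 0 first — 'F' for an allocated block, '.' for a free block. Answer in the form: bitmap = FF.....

bitmap = FFFF.........

create(b): bitmap=F............ | b=[0]
append(b, 2): bitmap=FFF.......... | b=[0, 1, 2]
append(b, 2): bitmap=FFFFF........ | b=[0, 1, 2, 3, 4]
append(b, 3): bitmap=FFFFFFFF..... | b=[0, 1, 2, 3, 4, 5, 6, 7]
unlink(b): bitmap=............. | 
create(b): bitmap=F............ | b=[0]
unlink(b): bitmap=............. | 
create(b): bitmap=F............ | b=[0]
append(b, 3): bitmap=FFFF......... | b=[0, 1, 2, 3]
truncate(b, 3): bitmap=FFF.......... | b=[0, 1, 2]
create(a): bitmap=FFFF......... | a=[3] b=[0, 1, 2]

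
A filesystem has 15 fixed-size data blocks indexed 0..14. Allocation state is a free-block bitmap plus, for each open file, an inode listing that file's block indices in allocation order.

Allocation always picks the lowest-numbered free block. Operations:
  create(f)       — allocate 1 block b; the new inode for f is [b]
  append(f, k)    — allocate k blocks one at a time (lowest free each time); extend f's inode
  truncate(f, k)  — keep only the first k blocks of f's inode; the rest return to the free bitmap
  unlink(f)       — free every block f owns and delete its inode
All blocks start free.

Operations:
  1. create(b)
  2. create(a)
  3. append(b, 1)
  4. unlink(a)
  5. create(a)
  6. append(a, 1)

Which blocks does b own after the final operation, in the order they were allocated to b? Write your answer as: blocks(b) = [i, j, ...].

blocks(b) = [0, 2]

[1] create(b) — b=0 (map F..............)
[2] create(a) — a=1 b=0 (map FF.............)
[3] append(b, 1) — a=1 b=0,2 (map FFF............)
[4] unlink(a) — b=0,2 (map F.F............)
[5] create(a) — a=1 b=0,2 (map FFF............)
[6] append(a, 1) — a=1,3 b=0,2 (map FFFF...........)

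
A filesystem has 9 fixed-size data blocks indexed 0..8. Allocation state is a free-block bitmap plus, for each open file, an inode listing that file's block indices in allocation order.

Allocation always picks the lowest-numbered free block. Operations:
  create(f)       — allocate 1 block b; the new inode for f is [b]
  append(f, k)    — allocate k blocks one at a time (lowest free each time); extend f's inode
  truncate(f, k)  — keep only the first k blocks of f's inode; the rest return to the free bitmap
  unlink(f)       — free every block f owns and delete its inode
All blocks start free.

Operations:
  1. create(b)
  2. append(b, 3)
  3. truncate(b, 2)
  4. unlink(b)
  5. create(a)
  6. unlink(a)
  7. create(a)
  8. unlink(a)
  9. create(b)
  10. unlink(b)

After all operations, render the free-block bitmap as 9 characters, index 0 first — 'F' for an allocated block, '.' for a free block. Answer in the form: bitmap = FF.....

bitmap = .........

[1] create(b) — b=0 (map F........)
[2] append(b, 3) — b=0,1,2,3 (map FFFF.....)
[3] truncate(b, 2) — b=0,1 (map FF.......)
[4] unlink(b) —  (map .........)
[5] create(a) — a=0 (map F........)
[6] unlink(a) —  (map .........)
[7] create(a) — a=0 (map F........)
[8] unlink(a) —  (map .........)
[9] create(b) — b=0 (map F........)
[10] unlink(b) —  (map .........)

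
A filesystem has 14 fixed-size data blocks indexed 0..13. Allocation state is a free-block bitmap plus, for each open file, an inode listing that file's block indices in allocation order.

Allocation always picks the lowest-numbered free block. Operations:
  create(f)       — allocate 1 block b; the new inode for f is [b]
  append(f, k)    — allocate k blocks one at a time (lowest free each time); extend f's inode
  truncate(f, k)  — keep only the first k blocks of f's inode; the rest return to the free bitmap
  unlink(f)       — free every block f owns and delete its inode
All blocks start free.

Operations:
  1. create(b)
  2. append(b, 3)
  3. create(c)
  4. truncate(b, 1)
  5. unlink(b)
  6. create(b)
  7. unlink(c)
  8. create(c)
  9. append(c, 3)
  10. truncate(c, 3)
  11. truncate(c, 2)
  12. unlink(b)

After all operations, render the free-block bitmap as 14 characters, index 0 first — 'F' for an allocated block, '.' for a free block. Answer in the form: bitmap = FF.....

[1] create(b) — b=0 (map F.............)
[2] append(b, 3) — b=0,1,2,3 (map FFFF..........)
[3] create(c) — b=0,1,2,3 c=4 (map FFFFF.........)
[4] truncate(b, 1) — b=0 c=4 (map F...F.........)
[5] unlink(b) — c=4 (map ....F.........)
[6] create(b) — b=0 c=4 (map F...F.........)
[7] unlink(c) — b=0 (map F.............)
[8] create(c) — b=0 c=1 (map FF............)
[9] append(c, 3) — b=0 c=1,2,3,4 (map FFFFF.........)
[10] truncate(c, 3) — b=0 c=1,2,3 (map FFFF..........)
[11] truncate(c, 2) — b=0 c=1,2 (map FFF...........)
[12] unlink(b) — c=1,2 (map .FF...........)

bitmap = .FF...........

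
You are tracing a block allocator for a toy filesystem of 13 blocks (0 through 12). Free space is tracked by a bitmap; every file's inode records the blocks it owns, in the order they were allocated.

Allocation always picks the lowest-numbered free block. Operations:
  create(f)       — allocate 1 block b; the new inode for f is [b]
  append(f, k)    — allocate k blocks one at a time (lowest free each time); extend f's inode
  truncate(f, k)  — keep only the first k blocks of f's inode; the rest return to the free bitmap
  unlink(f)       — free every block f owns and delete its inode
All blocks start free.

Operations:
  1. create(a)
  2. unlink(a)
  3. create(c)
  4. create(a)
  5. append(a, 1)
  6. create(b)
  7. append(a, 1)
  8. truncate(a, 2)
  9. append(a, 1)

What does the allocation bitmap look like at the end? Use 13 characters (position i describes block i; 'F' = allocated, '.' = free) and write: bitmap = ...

after create(a) → a:[0]  free=[F............]
after unlink(a) →   free=[.............]
after create(c) → c:[0]  free=[F............]
after create(a) → a:[1], c:[0]  free=[FF...........]
after append(a, 1) → a:[1, 2], c:[0]  free=[FFF..........]
after create(b) → a:[1, 2], b:[3], c:[0]  free=[FFFF.........]
after append(a, 1) → a:[1, 2, 4], b:[3], c:[0]  free=[FFFFF........]
after truncate(a, 2) → a:[1, 2], b:[3], c:[0]  free=[FFFF.........]
after append(a, 1) → a:[1, 2, 4], b:[3], c:[0]  free=[FFFFF........]

bitmap = FFFFF........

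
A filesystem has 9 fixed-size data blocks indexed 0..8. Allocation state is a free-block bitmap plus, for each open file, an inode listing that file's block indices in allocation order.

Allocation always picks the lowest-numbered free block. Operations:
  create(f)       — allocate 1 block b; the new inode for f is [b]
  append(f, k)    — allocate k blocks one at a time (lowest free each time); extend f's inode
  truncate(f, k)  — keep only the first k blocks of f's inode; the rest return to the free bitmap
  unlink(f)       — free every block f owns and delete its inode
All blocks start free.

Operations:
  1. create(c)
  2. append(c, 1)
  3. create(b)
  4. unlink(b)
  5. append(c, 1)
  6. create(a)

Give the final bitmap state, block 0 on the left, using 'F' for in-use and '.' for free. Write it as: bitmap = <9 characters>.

[1] create(c) — c=0 (map F........)
[2] append(c, 1) — c=0,1 (map FF.......)
[3] create(b) — b=2 c=0,1 (map FFF......)
[4] unlink(b) — c=0,1 (map FF.......)
[5] append(c, 1) — c=0,1,2 (map FFF......)
[6] create(a) — a=3 c=0,1,2 (map FFFF.....)

bitmap = FFFF.....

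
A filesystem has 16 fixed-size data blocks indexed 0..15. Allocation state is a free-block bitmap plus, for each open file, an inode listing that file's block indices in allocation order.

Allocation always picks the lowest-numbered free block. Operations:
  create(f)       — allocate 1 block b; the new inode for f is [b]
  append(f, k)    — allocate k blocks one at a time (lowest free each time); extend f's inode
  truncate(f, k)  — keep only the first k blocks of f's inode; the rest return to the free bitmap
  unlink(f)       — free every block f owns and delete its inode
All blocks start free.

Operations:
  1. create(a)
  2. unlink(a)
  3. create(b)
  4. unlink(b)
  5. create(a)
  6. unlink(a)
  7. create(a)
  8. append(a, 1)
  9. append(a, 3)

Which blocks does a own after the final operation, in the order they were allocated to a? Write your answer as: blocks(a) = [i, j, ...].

  1. create(a)  ⇒  F...............  {a→[0]}
  2. unlink(a)  ⇒  ................  {}
  3. create(b)  ⇒  F...............  {b→[0]}
  4. unlink(b)  ⇒  ................  {}
  5. create(a)  ⇒  F...............  {a→[0]}
  6. unlink(a)  ⇒  ................  {}
  7. create(a)  ⇒  F...............  {a→[0]}
  8. append(a, 1)  ⇒  FF..............  {a→[0, 1]}
  9. append(a, 3)  ⇒  FFFFF...........  {a→[0, 1, 2, 3, 4]}

blocks(a) = [0, 1, 2, 3, 4]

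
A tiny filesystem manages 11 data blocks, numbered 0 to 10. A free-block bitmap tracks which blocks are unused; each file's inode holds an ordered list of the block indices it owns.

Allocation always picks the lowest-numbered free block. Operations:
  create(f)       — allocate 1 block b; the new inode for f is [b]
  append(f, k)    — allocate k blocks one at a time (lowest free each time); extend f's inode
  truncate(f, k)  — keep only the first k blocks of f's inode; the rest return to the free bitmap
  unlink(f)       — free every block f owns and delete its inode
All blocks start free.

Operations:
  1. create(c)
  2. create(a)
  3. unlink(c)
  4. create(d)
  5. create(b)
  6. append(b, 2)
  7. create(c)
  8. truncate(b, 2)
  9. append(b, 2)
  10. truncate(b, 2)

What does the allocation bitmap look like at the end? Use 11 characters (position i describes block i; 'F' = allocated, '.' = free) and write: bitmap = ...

bitmap = FFFF.F.....

after create(c) → c:[0]  free=[F..........]
after create(a) → a:[1], c:[0]  free=[FF.........]
after unlink(c) → a:[1]  free=[.F.........]
after create(d) → a:[1], d:[0]  free=[FF.........]
after create(b) → a:[1], b:[2], d:[0]  free=[FFF........]
after append(b, 2) → a:[1], b:[2, 3, 4], d:[0]  free=[FFFFF......]
after create(c) → a:[1], b:[2, 3, 4], c:[5], d:[0]  free=[FFFFFF.....]
after truncate(b, 2) → a:[1], b:[2, 3], c:[5], d:[0]  free=[FFFF.F.....]
after append(b, 2) → a:[1], b:[2, 3, 4, 6], c:[5], d:[0]  free=[FFFFFFF....]
after truncate(b, 2) → a:[1], b:[2, 3], c:[5], d:[0]  free=[FFFF.F.....]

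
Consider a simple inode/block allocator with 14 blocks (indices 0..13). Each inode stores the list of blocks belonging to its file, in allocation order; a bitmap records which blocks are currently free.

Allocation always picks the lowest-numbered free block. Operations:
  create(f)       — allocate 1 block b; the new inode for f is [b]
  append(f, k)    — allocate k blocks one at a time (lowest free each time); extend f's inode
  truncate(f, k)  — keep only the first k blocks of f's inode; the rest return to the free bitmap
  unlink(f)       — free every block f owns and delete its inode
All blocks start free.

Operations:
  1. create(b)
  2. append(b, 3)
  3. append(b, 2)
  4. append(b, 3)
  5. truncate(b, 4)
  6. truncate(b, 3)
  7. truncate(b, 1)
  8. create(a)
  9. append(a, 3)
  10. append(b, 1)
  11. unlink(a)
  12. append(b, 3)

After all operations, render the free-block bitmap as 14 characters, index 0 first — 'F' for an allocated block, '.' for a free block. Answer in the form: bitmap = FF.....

[1] create(b) — b=0 (map F.............)
[2] append(b, 3) — b=0,1,2,3 (map FFFF..........)
[3] append(b, 2) — b=0,1,2,3,4,5 (map FFFFFF........)
[4] append(b, 3) — b=0,1,2,3,4,5,6,7,8 (map FFFFFFFFF.....)
[5] truncate(b, 4) — b=0,1,2,3 (map FFFF..........)
[6] truncate(b, 3) — b=0,1,2 (map FFF...........)
[7] truncate(b, 1) — b=0 (map F.............)
[8] create(a) — a=1 b=0 (map FF............)
[9] append(a, 3) — a=1,2,3,4 b=0 (map FFFFF.........)
[10] append(b, 1) — a=1,2,3,4 b=0,5 (map FFFFFF........)
[11] unlink(a) — b=0,5 (map F....F........)
[12] append(b, 3) — b=0,5,1,2,3 (map FFFF.F........)

bitmap = FFFF.F........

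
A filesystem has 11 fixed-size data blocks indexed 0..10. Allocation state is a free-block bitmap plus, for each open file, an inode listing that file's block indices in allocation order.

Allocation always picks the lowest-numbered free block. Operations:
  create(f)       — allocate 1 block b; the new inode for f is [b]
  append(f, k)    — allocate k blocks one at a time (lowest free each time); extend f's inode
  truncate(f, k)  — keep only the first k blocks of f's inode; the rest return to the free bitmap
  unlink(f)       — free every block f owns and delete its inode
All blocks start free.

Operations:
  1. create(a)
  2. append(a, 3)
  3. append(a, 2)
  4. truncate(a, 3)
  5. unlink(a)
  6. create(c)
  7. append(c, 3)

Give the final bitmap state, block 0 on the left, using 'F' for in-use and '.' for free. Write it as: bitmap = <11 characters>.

bitmap = FFFF.......

[1] create(a) — a=0 (map F..........)
[2] append(a, 3) — a=0,1,2,3 (map FFFF.......)
[3] append(a, 2) — a=0,1,2,3,4,5 (map FFFFFF.....)
[4] truncate(a, 3) — a=0,1,2 (map FFF........)
[5] unlink(a) —  (map ...........)
[6] create(c) — c=0 (map F..........)
[7] append(c, 3) — c=0,1,2,3 (map FFFF.......)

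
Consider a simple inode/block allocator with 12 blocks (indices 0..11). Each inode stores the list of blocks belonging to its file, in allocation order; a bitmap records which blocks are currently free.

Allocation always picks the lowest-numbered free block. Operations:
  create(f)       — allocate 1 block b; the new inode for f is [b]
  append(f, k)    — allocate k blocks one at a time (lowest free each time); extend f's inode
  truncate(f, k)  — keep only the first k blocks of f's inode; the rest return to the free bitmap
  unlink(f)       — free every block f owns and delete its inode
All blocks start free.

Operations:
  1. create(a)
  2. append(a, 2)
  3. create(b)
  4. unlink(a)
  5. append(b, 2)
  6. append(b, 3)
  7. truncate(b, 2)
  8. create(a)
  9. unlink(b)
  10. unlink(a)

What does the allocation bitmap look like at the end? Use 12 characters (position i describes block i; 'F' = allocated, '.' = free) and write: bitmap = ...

bitmap = ............

  1. create(a)  ⇒  F...........  {a→[0]}
  2. append(a, 2)  ⇒  FFF.........  {a→[0, 1, 2]}
  3. create(b)  ⇒  FFFF........  {a→[0, 1, 2]; b→[3]}
  4. unlink(a)  ⇒  ...F........  {b→[3]}
  5. append(b, 2)  ⇒  FF.F........  {b→[3, 0, 1]}
  6. append(b, 3)  ⇒  FFFFFF......  {b→[3, 0, 1, 2, 4, 5]}
  7. truncate(b, 2)  ⇒  F..F........  {b→[3, 0]}
  8. create(a)  ⇒  FF.F........  {a→[1]; b→[3, 0]}
  9. unlink(b)  ⇒  .F..........  {a→[1]}
  10. unlink(a)  ⇒  ............  {}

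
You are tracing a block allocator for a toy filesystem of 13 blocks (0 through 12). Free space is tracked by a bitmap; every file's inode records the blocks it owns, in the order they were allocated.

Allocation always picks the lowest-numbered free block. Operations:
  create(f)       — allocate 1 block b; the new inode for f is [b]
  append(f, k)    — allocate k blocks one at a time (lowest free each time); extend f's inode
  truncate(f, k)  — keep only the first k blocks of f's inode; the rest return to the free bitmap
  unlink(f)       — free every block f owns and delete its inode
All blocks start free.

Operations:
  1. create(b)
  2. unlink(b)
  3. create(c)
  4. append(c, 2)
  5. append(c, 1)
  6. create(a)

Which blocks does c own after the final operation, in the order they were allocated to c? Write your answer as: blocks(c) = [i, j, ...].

  1. create(b)  ⇒  F............  {b→[0]}
  2. unlink(b)  ⇒  .............  {}
  3. create(c)  ⇒  F............  {c→[0]}
  4. append(c, 2)  ⇒  FFF..........  {c→[0, 1, 2]}
  5. append(c, 1)  ⇒  FFFF.........  {c→[0, 1, 2, 3]}
  6. create(a)  ⇒  FFFFF........  {a→[4]; c→[0, 1, 2, 3]}

blocks(c) = [0, 1, 2, 3]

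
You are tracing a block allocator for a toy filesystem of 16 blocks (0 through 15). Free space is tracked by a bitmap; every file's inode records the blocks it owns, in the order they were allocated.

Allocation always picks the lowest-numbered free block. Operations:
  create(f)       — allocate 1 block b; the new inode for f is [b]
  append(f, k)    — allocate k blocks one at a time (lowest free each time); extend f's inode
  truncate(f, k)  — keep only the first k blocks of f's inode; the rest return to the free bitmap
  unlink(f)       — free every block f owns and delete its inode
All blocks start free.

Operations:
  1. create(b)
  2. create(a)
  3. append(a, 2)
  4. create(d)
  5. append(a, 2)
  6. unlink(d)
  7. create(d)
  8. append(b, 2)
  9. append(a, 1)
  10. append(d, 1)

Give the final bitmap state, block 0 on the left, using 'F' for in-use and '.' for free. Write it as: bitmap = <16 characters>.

[1] create(b) — b=0 (map F...............)
[2] create(a) — a=1 b=0 (map FF..............)
[3] append(a, 2) — a=1,2,3 b=0 (map FFFF............)
[4] create(d) — a=1,2,3 b=0 d=4 (map FFFFF...........)
[5] append(a, 2) — a=1,2,3,5,6 b=0 d=4 (map FFFFFFF.........)
[6] unlink(d) — a=1,2,3,5,6 b=0 (map FFFF.FF.........)
[7] create(d) — a=1,2,3,5,6 b=0 d=4 (map FFFFFFF.........)
[8] append(b, 2) — a=1,2,3,5,6 b=0,7,8 d=4 (map FFFFFFFFF.......)
[9] append(a, 1) — a=1,2,3,5,6,9 b=0,7,8 d=4 (map FFFFFFFFFF......)
[10] append(d, 1) — a=1,2,3,5,6,9 b=0,7,8 d=4,10 (map FFFFFFFFFFF.....)

bitmap = FFFFFFFFFFF.....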